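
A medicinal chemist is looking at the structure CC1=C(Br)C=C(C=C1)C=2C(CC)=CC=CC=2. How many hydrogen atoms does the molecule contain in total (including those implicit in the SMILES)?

15

Walk through each heavy atom and fill implicit hydrogens from standard valence (C 4, N 3, O 2, S 2, halogen 1):
  atom 1: C, bond orders sum to 1 (valence 4) → 3 H
  atom 2: C, bond orders sum to 4 (valence 4) → 0 H
  atom 3: C, bond orders sum to 4 (valence 4) → 0 H
  atom 4: Br (halogen, monovalent) → 0 H
  atom 5: C, bond orders sum to 3 (valence 4) → 1 H
  atom 6: C, bond orders sum to 4 (valence 4) → 0 H
  atom 7: C, bond orders sum to 3 (valence 4) → 1 H
  atom 8: C, bond orders sum to 3 (valence 4) → 1 H
  atom 9: C, bond orders sum to 4 (valence 4) → 0 H
  atom 10: C, bond orders sum to 4 (valence 4) → 0 H
  atom 11: C, bond orders sum to 2 (valence 4) → 2 H
  atom 12: C, bond orders sum to 1 (valence 4) → 3 H
  atom 13: C, bond orders sum to 3 (valence 4) → 1 H
  atom 14: C, bond orders sum to 3 (valence 4) → 1 H
  atom 15: C, bond orders sum to 3 (valence 4) → 1 H
  atom 16: C, bond orders sum to 3 (valence 4) → 1 H
Total hydrogens: 15.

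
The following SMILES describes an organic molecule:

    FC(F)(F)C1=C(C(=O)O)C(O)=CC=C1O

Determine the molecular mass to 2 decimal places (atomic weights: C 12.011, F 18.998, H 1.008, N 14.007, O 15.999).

First, the molecular formula is C8H5F3O4 (counting implicit H from valence).
  C: 8 × 12.011 = 96.088
  F: 3 × 18.998 = 56.994
  H: 5 × 1.008 = 5.040
  O: 4 × 15.999 = 63.996
Sum: 8×12.011 + 3×18.998 + 5×1.008 + 4×15.999 = 222.118 → 222.12 g/mol.

222.12 g/mol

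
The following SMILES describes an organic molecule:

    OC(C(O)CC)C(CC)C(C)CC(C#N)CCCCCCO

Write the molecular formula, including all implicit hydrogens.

C18H35NO3

Walk through each heavy atom and fill implicit hydrogens from standard valence (C 4, N 3, O 2, S 2, halogen 1):
  atom 1: O, bond orders sum to 1 (valence 2) → 1 H
  atom 2: C, bond orders sum to 3 (valence 4) → 1 H
  atom 3: C, bond orders sum to 3 (valence 4) → 1 H
  atom 4: O, bond orders sum to 1 (valence 2) → 1 H
  atom 5: C, bond orders sum to 2 (valence 4) → 2 H
  atom 6: C, bond orders sum to 1 (valence 4) → 3 H
  atom 7: C, bond orders sum to 3 (valence 4) → 1 H
  atom 8: C, bond orders sum to 2 (valence 4) → 2 H
  atom 9: C, bond orders sum to 1 (valence 4) → 3 H
  atom 10: C, bond orders sum to 3 (valence 4) → 1 H
  atom 11: C, bond orders sum to 1 (valence 4) → 3 H
  atom 12: C, bond orders sum to 2 (valence 4) → 2 H
  atom 13: C, bond orders sum to 3 (valence 4) → 1 H
  atom 14: C, bond orders sum to 4 (valence 4) → 0 H
  atom 15: N, bond orders sum to 3 (valence 3) → 0 H
  atom 16: C, bond orders sum to 2 (valence 4) → 2 H
  atom 17: C, bond orders sum to 2 (valence 4) → 2 H
  atom 18: C, bond orders sum to 2 (valence 4) → 2 H
  atom 19: C, bond orders sum to 2 (valence 4) → 2 H
  atom 20: C, bond orders sum to 2 (valence 4) → 2 H
  atom 21: C, bond orders sum to 2 (valence 4) → 2 H
  atom 22: O, bond orders sum to 1 (valence 2) → 1 H
Totals → C:18, H:35, N:1, O:3.
In Hill order: C18H35NO3.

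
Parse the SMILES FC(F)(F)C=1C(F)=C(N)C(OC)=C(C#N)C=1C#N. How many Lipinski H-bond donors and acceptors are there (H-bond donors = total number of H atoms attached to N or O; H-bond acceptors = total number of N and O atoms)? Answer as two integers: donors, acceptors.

Donors: find every N or O and count the H atoms it carries.
  atom 9 (N): bond orders sum to 1 → 2 H
  atom 11 (O): bond orders sum to 2 → 0 H
  atom 15 (N): bond orders sum to 3 → 0 H
  atom 18 (N): bond orders sum to 3 → 0 H
Lipinski HBD = 2.
Acceptors: N atoms = 3, O atoms = 1 → HBA = 4.

2, 4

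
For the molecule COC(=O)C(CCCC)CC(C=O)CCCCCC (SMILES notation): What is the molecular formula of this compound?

C16H30O3

Walk through each heavy atom and fill implicit hydrogens from standard valence (C 4, N 3, O 2, S 2, halogen 1):
  atom 1: C, bond orders sum to 1 (valence 4) → 3 H
  atom 2: O, bond orders sum to 2 (valence 2) → 0 H
  atom 3: C, bond orders sum to 4 (valence 4) → 0 H
  atom 4: O, bond orders sum to 2 (valence 2) → 0 H
  atom 5: C, bond orders sum to 3 (valence 4) → 1 H
  atom 6: C, bond orders sum to 2 (valence 4) → 2 H
  atom 7: C, bond orders sum to 2 (valence 4) → 2 H
  atom 8: C, bond orders sum to 2 (valence 4) → 2 H
  atom 9: C, bond orders sum to 1 (valence 4) → 3 H
  atom 10: C, bond orders sum to 2 (valence 4) → 2 H
  atom 11: C, bond orders sum to 3 (valence 4) → 1 H
  atom 12: C, bond orders sum to 3 (valence 4) → 1 H
  atom 13: O, bond orders sum to 2 (valence 2) → 0 H
  atom 14: C, bond orders sum to 2 (valence 4) → 2 H
  atom 15: C, bond orders sum to 2 (valence 4) → 2 H
  atom 16: C, bond orders sum to 2 (valence 4) → 2 H
  atom 17: C, bond orders sum to 2 (valence 4) → 2 H
  atom 18: C, bond orders sum to 2 (valence 4) → 2 H
  atom 19: C, bond orders sum to 1 (valence 4) → 3 H
Totals → C:16, H:30, O:3.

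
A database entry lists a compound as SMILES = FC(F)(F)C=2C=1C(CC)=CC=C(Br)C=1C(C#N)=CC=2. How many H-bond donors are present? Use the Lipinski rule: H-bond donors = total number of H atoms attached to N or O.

Donors: find every N or O and count the H atoms it carries.
  atom 17 (N): bond orders sum to 3 → 0 H
Lipinski HBD = 0.

0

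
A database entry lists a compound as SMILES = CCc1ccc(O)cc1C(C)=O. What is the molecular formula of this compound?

C10H12O2

Walk through each heavy atom and fill implicit hydrogens from standard valence (C 4, N 3, O 2, S 2, halogen 1); for lowercase aromatic atoms, an aromatic c carries 1 H when it has two neighbours and 0 H with three, and aromatic n carries 0 H:
  atom 1: C, bond orders sum to 1 (valence 4) → 3 H
  atom 2: C, bond orders sum to 2 (valence 4) → 2 H
  atom 3: aromatic c, 3 neighbours → 0 H
  atom 4: aromatic c, 2 neighbours → 1 H
  atom 5: aromatic c, 2 neighbours → 1 H
  atom 6: aromatic c, 3 neighbours → 0 H
  atom 7: O, bond orders sum to 1 (valence 2) → 1 H
  atom 8: aromatic c, 2 neighbours → 1 H
  atom 9: aromatic c, 3 neighbours → 0 H
  atom 10: C, bond orders sum to 4 (valence 4) → 0 H
  atom 11: C, bond orders sum to 1 (valence 4) → 3 H
  atom 12: O, bond orders sum to 2 (valence 2) → 0 H
Totals → C:10, H:12, O:2.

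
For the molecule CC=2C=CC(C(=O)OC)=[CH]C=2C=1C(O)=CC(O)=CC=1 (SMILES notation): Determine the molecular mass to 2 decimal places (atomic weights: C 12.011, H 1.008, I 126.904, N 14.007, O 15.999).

First, the molecular formula is C15H14O4 (counting implicit H from valence).
  C: 15 × 12.011 = 180.165
  H: 14 × 1.008 = 14.112
  O: 4 × 15.999 = 63.996
Sum: 15×12.011 + 14×1.008 + 4×15.999 = 258.273 → 258.27 g/mol.

258.27 g/mol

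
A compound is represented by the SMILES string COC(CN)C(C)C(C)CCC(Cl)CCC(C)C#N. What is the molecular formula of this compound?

C15H29ClN2O

Walk through each heavy atom and fill implicit hydrogens from standard valence (C 4, N 3, O 2, S 2, halogen 1):
  atom 1: C, bond orders sum to 1 (valence 4) → 3 H
  atom 2: O, bond orders sum to 2 (valence 2) → 0 H
  atom 3: C, bond orders sum to 3 (valence 4) → 1 H
  atom 4: C, bond orders sum to 2 (valence 4) → 2 H
  atom 5: N, bond orders sum to 1 (valence 3) → 2 H
  atom 6: C, bond orders sum to 3 (valence 4) → 1 H
  atom 7: C, bond orders sum to 1 (valence 4) → 3 H
  atom 8: C, bond orders sum to 3 (valence 4) → 1 H
  atom 9: C, bond orders sum to 1 (valence 4) → 3 H
  atom 10: C, bond orders sum to 2 (valence 4) → 2 H
  atom 11: C, bond orders sum to 2 (valence 4) → 2 H
  atom 12: C, bond orders sum to 3 (valence 4) → 1 H
  atom 13: Cl (halogen, monovalent) → 0 H
  atom 14: C, bond orders sum to 2 (valence 4) → 2 H
  atom 15: C, bond orders sum to 2 (valence 4) → 2 H
  atom 16: C, bond orders sum to 3 (valence 4) → 1 H
  atom 17: C, bond orders sum to 1 (valence 4) → 3 H
  atom 18: C, bond orders sum to 4 (valence 4) → 0 H
  atom 19: N, bond orders sum to 3 (valence 3) → 0 H
Totals → C:15, H:29, Cl:1, N:2, O:1.
In Hill order: C15H29ClN2O.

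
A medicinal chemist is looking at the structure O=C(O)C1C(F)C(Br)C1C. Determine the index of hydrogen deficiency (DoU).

Degree of unsaturation = (number of rings) + (number of π bonds).
Ring closures in the SMILES: 1.
π bonds: 1 double bond (each 1 DoU) → 1 DoU from unsaturation.
Total DoU = 1 + 1 = 2.

2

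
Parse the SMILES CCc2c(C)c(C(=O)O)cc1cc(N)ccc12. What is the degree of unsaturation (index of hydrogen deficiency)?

8

Molecular formula: C14H15NO2.
DoU = (2C + 2 + N − H − X) / 2, where X is the halogen count and O/S are ignored.
    = (2·14 + 2 + 1 − 15 − 0) / 2 = 16 / 2 = 8.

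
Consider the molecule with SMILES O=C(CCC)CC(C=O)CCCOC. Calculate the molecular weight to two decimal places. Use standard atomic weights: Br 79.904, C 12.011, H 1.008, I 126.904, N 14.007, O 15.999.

First, the molecular formula is C11H20O3 (counting implicit H from valence).
  C: 11 × 12.011 = 132.121
  H: 20 × 1.008 = 20.160
  O: 3 × 15.999 = 47.997
Sum: 11×12.011 + 20×1.008 + 3×15.999 = 200.278 → 200.28 g/mol.

200.28 g/mol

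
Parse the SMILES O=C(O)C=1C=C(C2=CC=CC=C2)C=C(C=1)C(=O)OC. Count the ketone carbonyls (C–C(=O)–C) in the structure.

Scan the SMILES for the ketone motif — none present.
Groups that are present: 1 carboxylic acid, 1 ester.

0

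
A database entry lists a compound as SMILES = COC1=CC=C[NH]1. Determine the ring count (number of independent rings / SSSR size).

In SMILES, each pair of matching ring-closure digits denotes one ring-closing bond; the number of such bonds equals the number of independent rings.
Ring-closure bonds here: 1.

1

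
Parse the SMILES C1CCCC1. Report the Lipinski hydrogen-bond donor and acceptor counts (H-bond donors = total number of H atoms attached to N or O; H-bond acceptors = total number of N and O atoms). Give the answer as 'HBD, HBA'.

Donors: find every N or O and count the H atoms it carries.
  (no N or O atoms present)
Lipinski HBD = 0.
Acceptors: N atoms = 0, O atoms = 0 → HBA = 0.

0, 0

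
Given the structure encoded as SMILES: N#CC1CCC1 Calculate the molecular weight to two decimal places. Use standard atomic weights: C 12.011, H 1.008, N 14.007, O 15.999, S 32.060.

First, the molecular formula is C5H7N (counting implicit H from valence).
  C: 5 × 12.011 = 60.055
  H: 7 × 1.008 = 7.056
  N: 1 × 14.007 = 14.007
Sum: 5×12.011 + 7×1.008 + 1×14.007 = 81.118 → 81.12 g/mol.

81.12 g/mol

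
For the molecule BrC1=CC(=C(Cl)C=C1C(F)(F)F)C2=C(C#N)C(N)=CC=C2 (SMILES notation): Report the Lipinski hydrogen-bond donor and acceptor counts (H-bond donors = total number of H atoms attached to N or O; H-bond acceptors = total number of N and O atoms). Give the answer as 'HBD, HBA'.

Donors: find every N or O and count the H atoms it carries.
  atom 16 (N): bond orders sum to 3 → 0 H
  atom 18 (N): bond orders sum to 1 → 2 H
Lipinski HBD = 2.
Acceptors: N atoms = 2, O atoms = 0 → HBA = 2.

2, 2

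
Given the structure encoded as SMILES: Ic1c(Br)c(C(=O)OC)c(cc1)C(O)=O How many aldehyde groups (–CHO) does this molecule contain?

Scan the SMILES for the aldehyde motif — none present.
Groups that are present: 1 carboxylic acid, 1 ester.

0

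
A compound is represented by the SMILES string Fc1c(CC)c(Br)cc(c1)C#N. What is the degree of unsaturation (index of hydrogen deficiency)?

6

Molecular formula: C9H7BrFN.
DoU = (2C + 2 + N − H − X) / 2, where X is the halogen count and O/S are ignored.
    = (2·9 + 2 + 1 − 7 − 2) / 2 = 12 / 2 = 6.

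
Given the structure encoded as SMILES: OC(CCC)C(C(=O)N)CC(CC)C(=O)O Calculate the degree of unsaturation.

Degree of unsaturation = (number of rings) + (number of π bonds).
Ring closures in the SMILES: 0.
π bonds: 2 double bonds (each 1 DoU) → 2 DoU from unsaturation.
Total DoU = 0 + 2 = 2.

2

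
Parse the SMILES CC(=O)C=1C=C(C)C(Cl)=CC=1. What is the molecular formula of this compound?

C9H9ClO

Walk through each heavy atom and fill implicit hydrogens from standard valence (C 4, N 3, O 2, S 2, halogen 1):
  atom 1: C, bond orders sum to 1 (valence 4) → 3 H
  atom 2: C, bond orders sum to 4 (valence 4) → 0 H
  atom 3: O, bond orders sum to 2 (valence 2) → 0 H
  atom 4: C, bond orders sum to 4 (valence 4) → 0 H
  atom 5: C, bond orders sum to 3 (valence 4) → 1 H
  atom 6: C, bond orders sum to 4 (valence 4) → 0 H
  atom 7: C, bond orders sum to 1 (valence 4) → 3 H
  atom 8: C, bond orders sum to 4 (valence 4) → 0 H
  atom 9: Cl (halogen, monovalent) → 0 H
  atom 10: C, bond orders sum to 3 (valence 4) → 1 H
  atom 11: C, bond orders sum to 3 (valence 4) → 1 H
Totals → C:9, H:9, Cl:1, O:1.
In Hill order: C9H9ClO.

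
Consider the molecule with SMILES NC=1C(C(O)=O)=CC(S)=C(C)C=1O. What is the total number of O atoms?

3

Scan the SMILES for O atoms (remember two-letter symbols like Cl and Br are single atoms).
Oxygen count: 3.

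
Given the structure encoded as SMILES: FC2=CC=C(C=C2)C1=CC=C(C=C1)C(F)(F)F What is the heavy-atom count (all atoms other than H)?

17

Every atom symbol written in the SMILES (organic subset) is one heavy atom; implicit H are not written.
Heavy atoms by element → C:13, F:4.
Total: 17.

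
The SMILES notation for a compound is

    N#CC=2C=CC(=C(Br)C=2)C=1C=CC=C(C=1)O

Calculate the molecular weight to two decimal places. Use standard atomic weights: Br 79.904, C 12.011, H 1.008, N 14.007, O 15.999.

First, the molecular formula is C13H8BrNO (counting implicit H from valence).
  Br: 1 × 79.904 = 79.904
  C: 13 × 12.011 = 156.143
  H: 8 × 1.008 = 8.064
  N: 1 × 14.007 = 14.007
  O: 1 × 15.999 = 15.999
Sum: 1×79.904 + 13×12.011 + 8×1.008 + 1×14.007 + 1×15.999 = 274.117 → 274.12 g/mol.

274.12 g/mol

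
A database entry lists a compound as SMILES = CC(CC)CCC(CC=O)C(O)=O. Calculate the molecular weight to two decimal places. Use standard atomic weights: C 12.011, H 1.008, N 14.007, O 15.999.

186.25 g/mol

First, the molecular formula is C10H18O3 (counting implicit H from valence).
  C: 10 × 12.011 = 120.110
  H: 18 × 1.008 = 18.144
  O: 3 × 15.999 = 47.997
Sum: 10×12.011 + 18×1.008 + 3×15.999 = 186.251 → 186.25 g/mol.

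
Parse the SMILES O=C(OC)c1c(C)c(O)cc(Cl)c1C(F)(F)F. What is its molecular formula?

C10H8ClF3O3

Walk through each heavy atom and fill implicit hydrogens from standard valence (C 4, N 3, O 2, S 2, halogen 1); for lowercase aromatic atoms, an aromatic c carries 1 H when it has two neighbours and 0 H with three, and aromatic n carries 0 H:
  atom 1: O, bond orders sum to 2 (valence 2) → 0 H
  atom 2: C, bond orders sum to 4 (valence 4) → 0 H
  atom 3: O, bond orders sum to 2 (valence 2) → 0 H
  atom 4: C, bond orders sum to 1 (valence 4) → 3 H
  atom 5: aromatic c, 3 neighbours → 0 H
  atom 6: aromatic c, 3 neighbours → 0 H
  atom 7: C, bond orders sum to 1 (valence 4) → 3 H
  atom 8: aromatic c, 3 neighbours → 0 H
  atom 9: O, bond orders sum to 1 (valence 2) → 1 H
  atom 10: aromatic c, 2 neighbours → 1 H
  atom 11: aromatic c, 3 neighbours → 0 H
  atom 12: Cl (halogen, monovalent) → 0 H
  atom 13: aromatic c, 3 neighbours → 0 H
  atom 14: C, bond orders sum to 4 (valence 4) → 0 H
  atom 15: F (halogen, monovalent) → 0 H
  atom 16: F (halogen, monovalent) → 0 H
  atom 17: F (halogen, monovalent) → 0 H
Totals → C:10, H:8, Cl:1, F:3, O:3.
In Hill order: C10H8ClF3O3.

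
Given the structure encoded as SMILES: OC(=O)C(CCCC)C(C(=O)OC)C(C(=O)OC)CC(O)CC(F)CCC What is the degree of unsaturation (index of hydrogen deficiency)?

Molecular formula: C19H33FO7.
DoU = (2C + 2 + N − H − X) / 2, where X is the halogen count and O/S are ignored.
    = (2·19 + 2 + 0 − 33 − 1) / 2 = 6 / 2 = 3.

3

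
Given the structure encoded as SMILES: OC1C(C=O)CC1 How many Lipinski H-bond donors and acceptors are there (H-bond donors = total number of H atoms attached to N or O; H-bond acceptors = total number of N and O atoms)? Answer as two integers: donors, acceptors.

1, 2

Donors: find every N or O and count the H atoms it carries.
  atom 1 (O): bond orders sum to 1 → 1 H
  atom 5 (O): bond orders sum to 2 → 0 H
Lipinski HBD = 1.
Acceptors: N atoms = 0, O atoms = 2 → HBA = 2.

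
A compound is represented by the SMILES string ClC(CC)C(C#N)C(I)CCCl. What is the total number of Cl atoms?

2

Scan the SMILES for Cl atoms (remember two-letter symbols like Cl and Br are single atoms).
Chlorine count: 2.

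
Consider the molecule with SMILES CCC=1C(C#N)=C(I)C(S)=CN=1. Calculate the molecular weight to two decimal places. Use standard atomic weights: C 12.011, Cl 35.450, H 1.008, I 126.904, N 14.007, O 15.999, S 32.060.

290.12 g/mol

First, the molecular formula is C8H7IN2S (counting implicit H from valence).
  C: 8 × 12.011 = 96.088
  H: 7 × 1.008 = 7.056
  I: 1 × 126.904 = 126.904
  N: 2 × 14.007 = 28.014
  S: 1 × 32.060 = 32.060
Sum: 8×12.011 + 7×1.008 + 1×126.904 + 2×14.007 + 1×32.060 = 290.122 → 290.12 g/mol.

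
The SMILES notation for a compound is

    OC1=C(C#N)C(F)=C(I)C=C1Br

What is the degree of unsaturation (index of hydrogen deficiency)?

Molecular formula: C7H2BrFINO.
DoU = (2C + 2 + N − H − X) / 2, where X is the halogen count and O/S are ignored.
    = (2·7 + 2 + 1 − 2 − 3) / 2 = 12 / 2 = 6.

6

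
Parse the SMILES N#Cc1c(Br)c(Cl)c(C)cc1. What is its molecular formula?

Walk through each heavy atom and fill implicit hydrogens from standard valence (C 4, N 3, O 2, S 2, halogen 1); for lowercase aromatic atoms, an aromatic c carries 1 H when it has two neighbours and 0 H with three, and aromatic n carries 0 H:
  atom 1: N, bond orders sum to 3 (valence 3) → 0 H
  atom 2: C, bond orders sum to 4 (valence 4) → 0 H
  atom 3: aromatic c, 3 neighbours → 0 H
  atom 4: aromatic c, 3 neighbours → 0 H
  atom 5: Br (halogen, monovalent) → 0 H
  atom 6: aromatic c, 3 neighbours → 0 H
  atom 7: Cl (halogen, monovalent) → 0 H
  atom 8: aromatic c, 3 neighbours → 0 H
  atom 9: C, bond orders sum to 1 (valence 4) → 3 H
  atom 10: aromatic c, 2 neighbours → 1 H
  atom 11: aromatic c, 2 neighbours → 1 H
Totals → C:8, H:5, Br:1, Cl:1, N:1.

C8H5BrClN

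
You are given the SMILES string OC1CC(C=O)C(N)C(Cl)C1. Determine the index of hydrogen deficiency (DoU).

Molecular formula: C7H12ClNO2.
DoU = (2C + 2 + N − H − X) / 2, where X is the halogen count and O/S are ignored.
    = (2·7 + 2 + 1 − 12 − 1) / 2 = 4 / 2 = 2.

2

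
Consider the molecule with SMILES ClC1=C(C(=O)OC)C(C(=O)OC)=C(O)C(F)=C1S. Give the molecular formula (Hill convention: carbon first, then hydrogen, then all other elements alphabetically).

Walk through each heavy atom and fill implicit hydrogens from standard valence (C 4, N 3, O 2, S 2, halogen 1):
  atom 1: Cl (halogen, monovalent) → 0 H
  atom 2: C, bond orders sum to 4 (valence 4) → 0 H
  atom 3: C, bond orders sum to 4 (valence 4) → 0 H
  atom 4: C, bond orders sum to 4 (valence 4) → 0 H
  atom 5: O, bond orders sum to 2 (valence 2) → 0 H
  atom 6: O, bond orders sum to 2 (valence 2) → 0 H
  atom 7: C, bond orders sum to 1 (valence 4) → 3 H
  atom 8: C, bond orders sum to 4 (valence 4) → 0 H
  atom 9: C, bond orders sum to 4 (valence 4) → 0 H
  atom 10: O, bond orders sum to 2 (valence 2) → 0 H
  atom 11: O, bond orders sum to 2 (valence 2) → 0 H
  atom 12: C, bond orders sum to 1 (valence 4) → 3 H
  atom 13: C, bond orders sum to 4 (valence 4) → 0 H
  atom 14: O, bond orders sum to 1 (valence 2) → 1 H
  atom 15: C, bond orders sum to 4 (valence 4) → 0 H
  atom 16: F (halogen, monovalent) → 0 H
  atom 17: C, bond orders sum to 4 (valence 4) → 0 H
  atom 18: S, bond orders sum to 1 (valence 2) → 1 H
Totals → C:10, H:8, Cl:1, F:1, O:5, S:1.

C10H8ClFO5S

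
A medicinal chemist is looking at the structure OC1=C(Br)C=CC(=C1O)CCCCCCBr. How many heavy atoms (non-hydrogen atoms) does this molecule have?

16

Every atom symbol written in the SMILES (organic subset) is one heavy atom; implicit H are not written.
Heavy atoms by element → Br:2, C:12, O:2.
Total: 16.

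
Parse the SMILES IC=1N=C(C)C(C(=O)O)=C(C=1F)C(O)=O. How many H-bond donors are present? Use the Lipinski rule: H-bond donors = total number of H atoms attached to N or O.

Donors: find every N or O and count the H atoms it carries.
  atom 3 (N): bond orders sum to 3 → 0 H
  atom 8 (O): bond orders sum to 2 → 0 H
  atom 9 (O): bond orders sum to 1 → 1 H
  atom 14 (O): bond orders sum to 1 → 1 H
  atom 15 (O): bond orders sum to 2 → 0 H
Lipinski HBD = 2.

2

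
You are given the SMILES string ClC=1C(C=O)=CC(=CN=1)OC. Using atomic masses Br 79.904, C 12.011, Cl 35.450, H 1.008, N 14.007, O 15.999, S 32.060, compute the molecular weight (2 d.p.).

First, the molecular formula is C7H6ClNO2 (counting implicit H from valence).
  C: 7 × 12.011 = 84.077
  Cl: 1 × 35.450 = 35.450
  H: 6 × 1.008 = 6.048
  N: 1 × 14.007 = 14.007
  O: 2 × 15.999 = 31.998
Sum: 7×12.011 + 1×35.450 + 6×1.008 + 1×14.007 + 2×15.999 = 171.580 → 171.58 g/mol.

171.58 g/mol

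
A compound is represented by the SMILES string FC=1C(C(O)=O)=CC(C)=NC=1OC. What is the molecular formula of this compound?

C8H8FNO3

Walk through each heavy atom and fill implicit hydrogens from standard valence (C 4, N 3, O 2, S 2, halogen 1):
  atom 1: F (halogen, monovalent) → 0 H
  atom 2: C, bond orders sum to 4 (valence 4) → 0 H
  atom 3: C, bond orders sum to 4 (valence 4) → 0 H
  atom 4: C, bond orders sum to 4 (valence 4) → 0 H
  atom 5: O, bond orders sum to 1 (valence 2) → 1 H
  atom 6: O, bond orders sum to 2 (valence 2) → 0 H
  atom 7: C, bond orders sum to 3 (valence 4) → 1 H
  atom 8: C, bond orders sum to 4 (valence 4) → 0 H
  atom 9: C, bond orders sum to 1 (valence 4) → 3 H
  atom 10: N, bond orders sum to 3 (valence 3) → 0 H
  atom 11: C, bond orders sum to 4 (valence 4) → 0 H
  atom 12: O, bond orders sum to 2 (valence 2) → 0 H
  atom 13: C, bond orders sum to 1 (valence 4) → 3 H
Totals → C:8, H:8, F:1, N:1, O:3.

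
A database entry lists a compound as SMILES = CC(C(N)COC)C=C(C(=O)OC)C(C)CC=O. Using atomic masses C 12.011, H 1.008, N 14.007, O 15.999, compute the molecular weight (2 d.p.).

First, the molecular formula is C13H23NO4 (counting implicit H from valence).
  C: 13 × 12.011 = 156.143
  H: 23 × 1.008 = 23.184
  N: 1 × 14.007 = 14.007
  O: 4 × 15.999 = 63.996
Sum: 13×12.011 + 23×1.008 + 1×14.007 + 4×15.999 = 257.330 → 257.33 g/mol.

257.33 g/mol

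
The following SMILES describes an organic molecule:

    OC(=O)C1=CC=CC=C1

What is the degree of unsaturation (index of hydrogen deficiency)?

5

Molecular formula: C7H6O2.
DoU = (2C + 2 + N − H − X) / 2, where X is the halogen count and O/S are ignored.
    = (2·7 + 2 + 0 − 6 − 0) / 2 = 10 / 2 = 5.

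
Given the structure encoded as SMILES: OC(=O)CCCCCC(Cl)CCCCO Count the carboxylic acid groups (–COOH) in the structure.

The carboxylic acid motif appears at heavy-atom position 2 in the SMILES.
Other groups present: 1 hydroxyl.
Carboxylic acid count: 1.

1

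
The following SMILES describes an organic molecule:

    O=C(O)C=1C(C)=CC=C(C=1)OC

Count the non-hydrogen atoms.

12

Every atom symbol written in the SMILES (organic subset) is one heavy atom; implicit H are not written.
Heavy atoms by element → C:9, O:3.
Total: 12.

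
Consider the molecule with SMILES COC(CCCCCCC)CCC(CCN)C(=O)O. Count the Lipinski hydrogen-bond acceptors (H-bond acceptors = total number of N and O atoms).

N atoms: 1; O atoms: 3.
Lipinski HBA = 1 + 3 = 4.

4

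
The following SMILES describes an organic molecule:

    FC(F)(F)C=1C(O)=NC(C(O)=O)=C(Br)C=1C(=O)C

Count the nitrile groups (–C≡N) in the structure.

Scan the SMILES for the nitrile motif — none present.
Groups that are present: 1 carboxylic acid, 1 hydroxyl, 1 ketone.

0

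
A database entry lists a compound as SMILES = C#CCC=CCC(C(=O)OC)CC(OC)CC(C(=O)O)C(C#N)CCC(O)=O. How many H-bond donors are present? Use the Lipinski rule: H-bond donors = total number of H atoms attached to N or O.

Donors: find every N or O and count the H atoms it carries.
  atom 9 (O): bond orders sum to 2 → 0 H
  atom 10 (O): bond orders sum to 2 → 0 H
  atom 14 (O): bond orders sum to 2 → 0 H
  atom 19 (O): bond orders sum to 2 → 0 H
  atom 20 (O): bond orders sum to 1 → 1 H
  atom 23 (N): bond orders sum to 3 → 0 H
  atom 27 (O): bond orders sum to 1 → 1 H
  atom 28 (O): bond orders sum to 2 → 0 H
Lipinski HBD = 2.

2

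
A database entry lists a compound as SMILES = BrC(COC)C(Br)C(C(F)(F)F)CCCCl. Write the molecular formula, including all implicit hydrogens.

C9H14Br2ClF3O

Walk through each heavy atom and fill implicit hydrogens from standard valence (C 4, N 3, O 2, S 2, halogen 1):
  atom 1: Br (halogen, monovalent) → 0 H
  atom 2: C, bond orders sum to 3 (valence 4) → 1 H
  atom 3: C, bond orders sum to 2 (valence 4) → 2 H
  atom 4: O, bond orders sum to 2 (valence 2) → 0 H
  atom 5: C, bond orders sum to 1 (valence 4) → 3 H
  atom 6: C, bond orders sum to 3 (valence 4) → 1 H
  atom 7: Br (halogen, monovalent) → 0 H
  atom 8: C, bond orders sum to 3 (valence 4) → 1 H
  atom 9: C, bond orders sum to 4 (valence 4) → 0 H
  atom 10: F (halogen, monovalent) → 0 H
  atom 11: F (halogen, monovalent) → 0 H
  atom 12: F (halogen, monovalent) → 0 H
  atom 13: C, bond orders sum to 2 (valence 4) → 2 H
  atom 14: C, bond orders sum to 2 (valence 4) → 2 H
  atom 15: C, bond orders sum to 2 (valence 4) → 2 H
  atom 16: Cl (halogen, monovalent) → 0 H
Totals → C:9, H:14, Br:2, Cl:1, F:3, O:1.
In Hill order: C9H14Br2ClF3O.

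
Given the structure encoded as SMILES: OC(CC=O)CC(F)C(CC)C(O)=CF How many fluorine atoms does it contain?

Scan the SMILES for F atoms (remember two-letter symbols like Cl and Br are single atoms).
Fluorine count: 2.

2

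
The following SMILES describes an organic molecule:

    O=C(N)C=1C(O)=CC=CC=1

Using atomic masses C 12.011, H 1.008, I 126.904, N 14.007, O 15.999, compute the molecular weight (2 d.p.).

First, the molecular formula is C7H7NO2 (counting implicit H from valence).
  C: 7 × 12.011 = 84.077
  H: 7 × 1.008 = 7.056
  N: 1 × 14.007 = 14.007
  O: 2 × 15.999 = 31.998
Sum: 7×12.011 + 7×1.008 + 1×14.007 + 2×15.999 = 137.138 → 137.14 g/mol.

137.14 g/mol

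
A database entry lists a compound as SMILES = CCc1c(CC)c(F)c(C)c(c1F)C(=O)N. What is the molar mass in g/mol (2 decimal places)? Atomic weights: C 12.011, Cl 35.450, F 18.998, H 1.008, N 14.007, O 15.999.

227.25 g/mol

First, the molecular formula is C12H15F2NO (counting implicit H from valence).
  C: 12 × 12.011 = 144.132
  F: 2 × 18.998 = 37.996
  H: 15 × 1.008 = 15.120
  N: 1 × 14.007 = 14.007
  O: 1 × 15.999 = 15.999
Sum: 12×12.011 + 2×18.998 + 15×1.008 + 1×14.007 + 1×15.999 = 227.254 → 227.25 g/mol.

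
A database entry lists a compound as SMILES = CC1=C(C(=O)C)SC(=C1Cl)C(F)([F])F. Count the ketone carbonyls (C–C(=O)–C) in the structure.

1

The ketone motif appears at heavy-atom position 4 in the SMILES.
Ketone count: 1.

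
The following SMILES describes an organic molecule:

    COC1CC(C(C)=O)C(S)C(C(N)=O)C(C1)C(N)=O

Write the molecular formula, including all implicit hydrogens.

Walk through each heavy atom and fill implicit hydrogens from standard valence (C 4, N 3, O 2, S 2, halogen 1):
  atom 1: C, bond orders sum to 1 (valence 4) → 3 H
  atom 2: O, bond orders sum to 2 (valence 2) → 0 H
  atom 3: C, bond orders sum to 3 (valence 4) → 1 H
  atom 4: C, bond orders sum to 2 (valence 4) → 2 H
  atom 5: C, bond orders sum to 3 (valence 4) → 1 H
  atom 6: C, bond orders sum to 4 (valence 4) → 0 H
  atom 7: C, bond orders sum to 1 (valence 4) → 3 H
  atom 8: O, bond orders sum to 2 (valence 2) → 0 H
  atom 9: C, bond orders sum to 3 (valence 4) → 1 H
  atom 10: S, bond orders sum to 1 (valence 2) → 1 H
  atom 11: C, bond orders sum to 3 (valence 4) → 1 H
  atom 12: C, bond orders sum to 4 (valence 4) → 0 H
  atom 13: N, bond orders sum to 1 (valence 3) → 2 H
  atom 14: O, bond orders sum to 2 (valence 2) → 0 H
  atom 15: C, bond orders sum to 3 (valence 4) → 1 H
  atom 16: C, bond orders sum to 2 (valence 4) → 2 H
  atom 17: C, bond orders sum to 4 (valence 4) → 0 H
  atom 18: N, bond orders sum to 1 (valence 3) → 2 H
  atom 19: O, bond orders sum to 2 (valence 2) → 0 H
Totals → C:12, H:20, N:2, O:4, S:1.

C12H20N2O4S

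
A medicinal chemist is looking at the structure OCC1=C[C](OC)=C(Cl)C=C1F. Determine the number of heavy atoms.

12

Every atom symbol written in the SMILES (organic subset) is one heavy atom; implicit H are not written.
Heavy atoms by element → C:8, Cl:1, F:1, O:2.
Total: 12.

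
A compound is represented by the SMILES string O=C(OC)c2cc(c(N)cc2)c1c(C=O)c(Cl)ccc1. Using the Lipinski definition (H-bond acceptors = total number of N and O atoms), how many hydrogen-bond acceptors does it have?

4

N atoms: 1; O atoms: 3.
Lipinski HBA = 1 + 3 = 4.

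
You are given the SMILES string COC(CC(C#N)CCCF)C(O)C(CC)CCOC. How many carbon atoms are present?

Count every carbon token in the SMILES (each C, including those in ring-closure positions and inside branches).
Carbon count: 15.

15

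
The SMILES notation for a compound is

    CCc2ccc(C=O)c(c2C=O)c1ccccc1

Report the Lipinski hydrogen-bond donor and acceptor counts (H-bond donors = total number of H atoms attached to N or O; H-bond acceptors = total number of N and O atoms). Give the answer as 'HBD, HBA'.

0, 2

Donors: find every N or O and count the H atoms it carries.
  atom 8 (O): bond orders sum to 2 → 0 H
  atom 12 (O): bond orders sum to 2 → 0 H
Lipinski HBD = 0.
Acceptors: N atoms = 0, O atoms = 2 → HBA = 2.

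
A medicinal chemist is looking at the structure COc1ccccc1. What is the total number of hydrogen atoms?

Walk through each heavy atom and fill implicit hydrogens from standard valence (C 4, N 3, O 2, S 2, halogen 1); for lowercase aromatic atoms, an aromatic c carries 1 H when it has two neighbours and 0 H with three, and aromatic n carries 0 H:
  atom 1: C, bond orders sum to 1 (valence 4) → 3 H
  atom 2: O, bond orders sum to 2 (valence 2) → 0 H
  atom 3: aromatic c, 3 neighbours → 0 H
  atom 4: aromatic c, 2 neighbours → 1 H
  atom 5: aromatic c, 2 neighbours → 1 H
  atom 6: aromatic c, 2 neighbours → 1 H
  atom 7: aromatic c, 2 neighbours → 1 H
  atom 8: aromatic c, 2 neighbours → 1 H
Total hydrogens: 8.

8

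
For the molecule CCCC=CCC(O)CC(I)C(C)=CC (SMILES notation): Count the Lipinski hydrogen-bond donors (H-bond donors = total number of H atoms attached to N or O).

1

Donors: find every N or O and count the H atoms it carries.
  atom 8 (O): bond orders sum to 1 → 1 H
Lipinski HBD = 1.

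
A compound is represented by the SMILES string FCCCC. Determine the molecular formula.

Walk through each heavy atom and fill implicit hydrogens from standard valence (C 4, N 3, O 2, S 2, halogen 1):
  atom 1: F (halogen, monovalent) → 0 H
  atom 2: C, bond orders sum to 2 (valence 4) → 2 H
  atom 3: C, bond orders sum to 2 (valence 4) → 2 H
  atom 4: C, bond orders sum to 2 (valence 4) → 2 H
  atom 5: C, bond orders sum to 1 (valence 4) → 3 H
Totals → C:4, H:9, F:1.
In Hill order: C4H9F.

C4H9F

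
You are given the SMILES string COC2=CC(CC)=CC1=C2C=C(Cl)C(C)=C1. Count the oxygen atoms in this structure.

1

Scan the SMILES for O atoms (remember two-letter symbols like Cl and Br are single atoms).
Oxygen count: 1.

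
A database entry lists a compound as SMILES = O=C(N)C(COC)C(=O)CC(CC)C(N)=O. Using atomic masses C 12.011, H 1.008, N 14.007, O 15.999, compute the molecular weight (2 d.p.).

First, the molecular formula is C10H18N2O4 (counting implicit H from valence).
  C: 10 × 12.011 = 120.110
  H: 18 × 1.008 = 18.144
  N: 2 × 14.007 = 28.014
  O: 4 × 15.999 = 63.996
Sum: 10×12.011 + 18×1.008 + 2×14.007 + 4×15.999 = 230.264 → 230.26 g/mol.

230.26 g/mol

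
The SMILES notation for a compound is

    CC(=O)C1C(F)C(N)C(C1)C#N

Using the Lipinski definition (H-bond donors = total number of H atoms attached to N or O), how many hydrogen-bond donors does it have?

2

Donors: find every N or O and count the H atoms it carries.
  atom 3 (O): bond orders sum to 2 → 0 H
  atom 8 (N): bond orders sum to 1 → 2 H
  atom 12 (N): bond orders sum to 3 → 0 H
Lipinski HBD = 2.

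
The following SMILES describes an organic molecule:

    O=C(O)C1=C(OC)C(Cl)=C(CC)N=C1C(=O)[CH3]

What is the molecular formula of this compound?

C11H12ClNO4

Walk through each heavy atom and fill implicit hydrogens from standard valence (C 4, N 3, O 2, S 2, halogen 1):
  atom 1: O, bond orders sum to 2 (valence 2) → 0 H
  atom 2: C, bond orders sum to 4 (valence 4) → 0 H
  atom 3: O, bond orders sum to 1 (valence 2) → 1 H
  atom 4: C, bond orders sum to 4 (valence 4) → 0 H
  atom 5: C, bond orders sum to 4 (valence 4) → 0 H
  atom 6: O, bond orders sum to 2 (valence 2) → 0 H
  atom 7: C, bond orders sum to 1 (valence 4) → 3 H
  atom 8: C, bond orders sum to 4 (valence 4) → 0 H
  atom 9: Cl (halogen, monovalent) → 0 H
  atom 10: C, bond orders sum to 4 (valence 4) → 0 H
  atom 11: C, bond orders sum to 2 (valence 4) → 2 H
  atom 12: C, bond orders sum to 1 (valence 4) → 3 H
  atom 13: N, bond orders sum to 3 (valence 3) → 0 H
  atom 14: C, bond orders sum to 4 (valence 4) → 0 H
  atom 15: C, bond orders sum to 4 (valence 4) → 0 H
  atom 16: O, bond orders sum to 2 (valence 2) → 0 H
  atom 17: C with explicit H count 3
Totals → C:11, H:12, Cl:1, N:1, O:4.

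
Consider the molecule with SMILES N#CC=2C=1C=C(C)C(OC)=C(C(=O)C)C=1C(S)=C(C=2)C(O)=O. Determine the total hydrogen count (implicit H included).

Walk through each heavy atom and fill implicit hydrogens from standard valence (C 4, N 3, O 2, S 2, halogen 1):
  atom 1: N, bond orders sum to 3 (valence 3) → 0 H
  atom 2: C, bond orders sum to 4 (valence 4) → 0 H
  atom 3: C, bond orders sum to 4 (valence 4) → 0 H
  atom 4: C, bond orders sum to 4 (valence 4) → 0 H
  atom 5: C, bond orders sum to 3 (valence 4) → 1 H
  atom 6: C, bond orders sum to 4 (valence 4) → 0 H
  atom 7: C, bond orders sum to 1 (valence 4) → 3 H
  atom 8: C, bond orders sum to 4 (valence 4) → 0 H
  atom 9: O, bond orders sum to 2 (valence 2) → 0 H
  atom 10: C, bond orders sum to 1 (valence 4) → 3 H
  atom 11: C, bond orders sum to 4 (valence 4) → 0 H
  atom 12: C, bond orders sum to 4 (valence 4) → 0 H
  atom 13: O, bond orders sum to 2 (valence 2) → 0 H
  atom 14: C, bond orders sum to 1 (valence 4) → 3 H
  atom 15: C, bond orders sum to 4 (valence 4) → 0 H
  atom 16: C, bond orders sum to 4 (valence 4) → 0 H
  atom 17: S, bond orders sum to 1 (valence 2) → 1 H
  atom 18: C, bond orders sum to 4 (valence 4) → 0 H
  atom 19: C, bond orders sum to 3 (valence 4) → 1 H
  atom 20: C, bond orders sum to 4 (valence 4) → 0 H
  atom 21: O, bond orders sum to 1 (valence 2) → 1 H
  atom 22: O, bond orders sum to 2 (valence 2) → 0 H
Total hydrogens: 13.

13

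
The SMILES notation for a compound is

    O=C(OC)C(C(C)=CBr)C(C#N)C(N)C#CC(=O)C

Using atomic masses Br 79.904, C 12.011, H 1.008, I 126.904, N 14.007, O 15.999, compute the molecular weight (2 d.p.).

327.18 g/mol

First, the molecular formula is C13H15BrN2O3 (counting implicit H from valence).
  Br: 1 × 79.904 = 79.904
  C: 13 × 12.011 = 156.143
  H: 15 × 1.008 = 15.120
  N: 2 × 14.007 = 28.014
  O: 3 × 15.999 = 47.997
Sum: 1×79.904 + 13×12.011 + 15×1.008 + 2×14.007 + 3×15.999 = 327.178 → 327.18 g/mol.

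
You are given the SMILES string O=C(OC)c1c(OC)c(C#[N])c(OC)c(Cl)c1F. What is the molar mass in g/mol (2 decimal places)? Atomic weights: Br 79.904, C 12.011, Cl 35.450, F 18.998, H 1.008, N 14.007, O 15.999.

First, the molecular formula is C11H9ClFNO4 (counting implicit H from valence).
  C: 11 × 12.011 = 132.121
  Cl: 1 × 35.450 = 35.450
  F: 1 × 18.998 = 18.998
  H: 9 × 1.008 = 9.072
  N: 1 × 14.007 = 14.007
  O: 4 × 15.999 = 63.996
Sum: 11×12.011 + 1×35.450 + 1×18.998 + 9×1.008 + 1×14.007 + 4×15.999 = 273.644 → 273.64 g/mol.

273.64 g/mol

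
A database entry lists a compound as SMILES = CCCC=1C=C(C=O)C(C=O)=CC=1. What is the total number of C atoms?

11

Count every carbon token in the SMILES (each C, including those in ring-closure positions and inside branches).
Carbon count: 11.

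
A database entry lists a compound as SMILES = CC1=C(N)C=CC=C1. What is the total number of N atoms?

1

Scan the SMILES for N atoms (remember two-letter symbols like Cl and Br are single atoms).
Nitrogen count: 1.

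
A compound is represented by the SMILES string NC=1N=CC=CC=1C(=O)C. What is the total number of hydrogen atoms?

Walk through each heavy atom and fill implicit hydrogens from standard valence (C 4, N 3, O 2, S 2, halogen 1):
  atom 1: N, bond orders sum to 1 (valence 3) → 2 H
  atom 2: C, bond orders sum to 4 (valence 4) → 0 H
  atom 3: N, bond orders sum to 3 (valence 3) → 0 H
  atom 4: C, bond orders sum to 3 (valence 4) → 1 H
  atom 5: C, bond orders sum to 3 (valence 4) → 1 H
  atom 6: C, bond orders sum to 3 (valence 4) → 1 H
  atom 7: C, bond orders sum to 4 (valence 4) → 0 H
  atom 8: C, bond orders sum to 4 (valence 4) → 0 H
  atom 9: O, bond orders sum to 2 (valence 2) → 0 H
  atom 10: C, bond orders sum to 1 (valence 4) → 3 H
Total hydrogens: 8.

8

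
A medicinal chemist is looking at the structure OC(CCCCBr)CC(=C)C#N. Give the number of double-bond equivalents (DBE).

Molecular formula: C9H14BrNO.
DoU = (2C + 2 + N − H − X) / 2, where X is the halogen count and O/S are ignored.
    = (2·9 + 2 + 1 − 14 − 1) / 2 = 6 / 2 = 3.

3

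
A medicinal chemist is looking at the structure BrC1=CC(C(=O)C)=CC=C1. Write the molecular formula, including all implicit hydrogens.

Walk through each heavy atom and fill implicit hydrogens from standard valence (C 4, N 3, O 2, S 2, halogen 1):
  atom 1: Br (halogen, monovalent) → 0 H
  atom 2: C, bond orders sum to 4 (valence 4) → 0 H
  atom 3: C, bond orders sum to 3 (valence 4) → 1 H
  atom 4: C, bond orders sum to 4 (valence 4) → 0 H
  atom 5: C, bond orders sum to 4 (valence 4) → 0 H
  atom 6: O, bond orders sum to 2 (valence 2) → 0 H
  atom 7: C, bond orders sum to 1 (valence 4) → 3 H
  atom 8: C, bond orders sum to 3 (valence 4) → 1 H
  atom 9: C, bond orders sum to 3 (valence 4) → 1 H
  atom 10: C, bond orders sum to 3 (valence 4) → 1 H
Totals → C:8, H:7, Br:1, O:1.

C8H7BrO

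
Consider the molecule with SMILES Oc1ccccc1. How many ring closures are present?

1

In SMILES, each pair of matching ring-closure digits denotes one ring-closing bond; the number of such bonds equals the number of independent rings.
Ring-closure bonds here: 1.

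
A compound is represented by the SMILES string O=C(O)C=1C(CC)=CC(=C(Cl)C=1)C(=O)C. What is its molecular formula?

C11H11ClO3

Walk through each heavy atom and fill implicit hydrogens from standard valence (C 4, N 3, O 2, S 2, halogen 1):
  atom 1: O, bond orders sum to 2 (valence 2) → 0 H
  atom 2: C, bond orders sum to 4 (valence 4) → 0 H
  atom 3: O, bond orders sum to 1 (valence 2) → 1 H
  atom 4: C, bond orders sum to 4 (valence 4) → 0 H
  atom 5: C, bond orders sum to 4 (valence 4) → 0 H
  atom 6: C, bond orders sum to 2 (valence 4) → 2 H
  atom 7: C, bond orders sum to 1 (valence 4) → 3 H
  atom 8: C, bond orders sum to 3 (valence 4) → 1 H
  atom 9: C, bond orders sum to 4 (valence 4) → 0 H
  atom 10: C, bond orders sum to 4 (valence 4) → 0 H
  atom 11: Cl (halogen, monovalent) → 0 H
  atom 12: C, bond orders sum to 3 (valence 4) → 1 H
  atom 13: C, bond orders sum to 4 (valence 4) → 0 H
  atom 14: O, bond orders sum to 2 (valence 2) → 0 H
  atom 15: C, bond orders sum to 1 (valence 4) → 3 H
Totals → C:11, H:11, Cl:1, O:3.
In Hill order: C11H11ClO3.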